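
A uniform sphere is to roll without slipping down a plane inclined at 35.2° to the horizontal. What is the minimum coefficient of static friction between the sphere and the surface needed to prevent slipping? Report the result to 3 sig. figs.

μ_min ≈ 0.202

With I = (2/5)MR², the ratio k = I/(MR²) is 0.4.
Newton's second law down the slope: Mg sinθ − f = Ma. The torque equation fR = Iα (with α = a/R) gives f = kMa.
These give a = g sinθ/(1+k) and the required friction f = kMg sinθ/(1+k).
The normal force is N = Mg cosθ, so μ_min = f/N = k tanθ/(1+k).
μ_min = 0.4 × tan35.2° / 1.4 ≈ 0.202.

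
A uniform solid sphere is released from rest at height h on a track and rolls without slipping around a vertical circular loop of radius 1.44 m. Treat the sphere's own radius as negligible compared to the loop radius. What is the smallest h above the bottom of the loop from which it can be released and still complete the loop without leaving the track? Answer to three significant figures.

h_min ≈ 3.89 m

Here I = (2/5)MR², so the shape factor k = I/(MR²) = 0.4.
At the top, contact is just lost when gravity alone supplies the centripetal force: Mg = Mv_top²/r, i.e. v_top² = gr.
With ω = v/R, the kinetic energy at speed v is ½(1+k)Mv² = (7/10)Mv².
Energy conservation from release (height h) to the top (height 2r): Mgh = Mg(2r) + (7/10)M·gr.
Thus h_min = 2r + (1+k)r/2 = r(2 + 1.4/2) = 1.44 × 2.7 ≈ 3.89 m.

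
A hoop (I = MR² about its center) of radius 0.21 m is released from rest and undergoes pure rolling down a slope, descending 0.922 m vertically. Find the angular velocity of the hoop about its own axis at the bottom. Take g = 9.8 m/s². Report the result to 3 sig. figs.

ω ≈ 14.3 rad/s

With I = MR², the ratio k = I/(MR²) is 1.
The rolling condition ω = v/R makes the rotational term ½I(v/R)² = ½kMv², so KE_total = ½(1+k)Mv² = Mv².
Energy conservation Mgh = ½(1+k)Mv² gives v = √(2gh/(1+k)) = √(2 × 9.8 × 0.922 / 2) = 3.006 m/s.
Then ω = v/R = 3.006 / 0.21 ≈ 14.3 rad/s.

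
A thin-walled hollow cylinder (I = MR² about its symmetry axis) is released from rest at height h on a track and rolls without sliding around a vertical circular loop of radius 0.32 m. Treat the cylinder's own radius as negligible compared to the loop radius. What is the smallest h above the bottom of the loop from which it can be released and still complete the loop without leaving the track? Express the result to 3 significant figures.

Here I = MR², so the shape factor k = I/(MR²) = 1.
At the top of the loop, the minimum-contact condition is Mg = Mv_top²/r, so v_top² = gr.
With ω = v/R, the kinetic energy at speed v is ½(1+k)Mv² = Mv².
Energy conservation from release (height h) to the top (height 2r): Mgh = Mg(2r) + M·gr.
Thus h_min = 2r + (1+k)r/2 = r(2 + 2/2) = 0.32 × 3 ≈ 0.960 m.

h_min ≈ 0.960 m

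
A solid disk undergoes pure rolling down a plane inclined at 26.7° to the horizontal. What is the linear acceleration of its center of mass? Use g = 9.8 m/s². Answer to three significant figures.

a ≈ 2.94 m/s²

The moment of inertia is (1/2)MR², giving k ≡ I/(MR²) = 0.5.
Newton's second law down the slope: Mg sinθ − f = Ma. The torque equation fR = Iα (with α = a/R) gives f = kMa.
Eliminating f: Mg sinθ = (1+k)Ma, so a = g sinθ/(1+k) = 9.8 × sin26.7° / 1.5 ≈ 2.94 m/s².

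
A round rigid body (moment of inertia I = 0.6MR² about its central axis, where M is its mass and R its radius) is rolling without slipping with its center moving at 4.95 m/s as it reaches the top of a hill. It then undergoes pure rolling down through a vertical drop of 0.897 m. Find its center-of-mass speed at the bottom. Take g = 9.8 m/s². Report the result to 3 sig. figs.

For this body I = 0.6MR², i.e. k = I/(MR²) = 0.6.
Since it rolls without slipping, ω = v/R and KE = ½Mv² + ½Iω² = ½(1+k)Mv² = (4/5)Mv².
Conserving energy between top and bottom: (4/5)Mv² = (4/5)Mv₀² + Mgh, hence v² = v₀² + 2gh/(1+k).
v = √(4.95² + 2×9.8×0.897/1.6) = √35.49 ≈ 5.96 m/s.

v ≈ 5.96 m/s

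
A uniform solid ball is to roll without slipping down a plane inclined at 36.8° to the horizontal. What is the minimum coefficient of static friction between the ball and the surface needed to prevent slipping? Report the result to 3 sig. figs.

μ_min ≈ 0.214

Here I = (2/5)MR², so the shape factor k = I/(MR²) = 0.4.
Newton's second law down the slope: Mg sinθ − f = Ma. The torque equation fR = Iα (with α = a/R) gives f = kMa.
These give a = g sinθ/(1+k) and the required friction f = kMg sinθ/(1+k).
The normal force is N = Mg cosθ, so μ_min = f/N = k tanθ/(1+k).
μ_min = 0.4 × tan36.8° / 1.4 ≈ 0.214.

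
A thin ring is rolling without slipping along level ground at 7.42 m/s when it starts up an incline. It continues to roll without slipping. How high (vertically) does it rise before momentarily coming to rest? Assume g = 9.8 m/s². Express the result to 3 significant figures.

With I = MR², the ratio k = I/(MR²) is 1.
The rolling condition ω = v/R makes the rotational term ½I(v/R)² = ½kMv², so KE_total = ½(1+k)Mv² = Mv².
At the top the kinetic energy is zero, so Mv₀² = Mgh.
Thus h = (1+k)v₀²/(2g) = 2 × 7.42² / (2 × 9.8) ≈ 5.62 m.

h ≈ 5.62 m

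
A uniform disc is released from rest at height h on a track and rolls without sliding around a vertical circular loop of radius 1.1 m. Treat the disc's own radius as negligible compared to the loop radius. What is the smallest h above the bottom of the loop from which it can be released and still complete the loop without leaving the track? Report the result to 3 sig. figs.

With I = (1/2)MR², the ratio k = I/(MR²) is 0.5.
At the top, contact is just lost when gravity alone supplies the centripetal force: Mg = Mv_top²/r, i.e. v_top² = gr.
With ω = v/R, the kinetic energy at speed v is ½(1+k)Mv² = (3/4)Mv².
Energy conservation from release (height h) to the top (height 2r): Mgh = Mg(2r) + (3/4)M·gr.
Thus h_min = 2r + (1+k)r/2 = r(2 + 1.5/2) = 1.1 × 2.75 ≈ 3.03 m.

h_min ≈ 3.03 m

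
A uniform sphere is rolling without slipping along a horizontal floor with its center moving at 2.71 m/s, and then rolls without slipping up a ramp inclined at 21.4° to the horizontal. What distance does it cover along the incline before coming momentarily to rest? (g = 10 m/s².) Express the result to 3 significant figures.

d ≈ 1.41 m

The moment of inertia is (2/5)MR², giving k ≡ I/(MR²) = 0.4.
Since it rolls without slipping, ω = v/R and KE = ½Mv² + ½Iω² = ½(1+k)Mv² = (7/10)Mv².
Setting this equal to Mgh gives the vertical rise h = (1+k)v₀²/(2g) = 1.4×2.71²/(2×10) = 0.5141 m.
The distance along the slope is d = h/sinθ = 0.5141/sin21.4° ≈ 1.41 m.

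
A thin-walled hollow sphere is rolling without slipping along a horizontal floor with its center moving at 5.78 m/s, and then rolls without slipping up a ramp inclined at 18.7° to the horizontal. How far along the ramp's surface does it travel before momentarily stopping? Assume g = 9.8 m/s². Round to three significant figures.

With I = (2/3)MR², the ratio k = I/(MR²) is 2/3.
Since it rolls without slipping, ω = v/R and KE = ½Mv² + ½Iω² = ½(1+k)Mv² = (5/6)Mv².
Setting this equal to Mgh gives the vertical rise h = (1+k)v₀²/(2g) = 1.667×5.78²/(2×9.8) = 2.841 m.
The distance along the slope is d = h/sinθ = 2.841/sin18.7° ≈ 8.86 m.

d ≈ 8.86 m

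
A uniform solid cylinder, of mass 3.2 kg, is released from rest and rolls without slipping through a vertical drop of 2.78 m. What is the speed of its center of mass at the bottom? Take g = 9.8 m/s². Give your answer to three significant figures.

Here I = (1/2)MR², so the shape factor k = I/(MR²) = 0.5.
The rolling condition ω = v/R makes the rotational term ½I(v/R)² = ½kMv², so KE_total = ½(1+k)Mv² = (3/4)Mv².
Energy conservation: Mgh = (3/4)Mv², so v = √(2gh/(1+k)) = √(2 × 9.8 × 2.78 / 1.5) ≈ 6.03 m/s.

v ≈ 6.03 m/s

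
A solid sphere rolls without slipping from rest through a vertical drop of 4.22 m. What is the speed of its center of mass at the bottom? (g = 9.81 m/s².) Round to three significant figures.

v ≈ 7.69 m/s

For this body I = (2/5)MR², i.e. k = I/(MR²) = 0.4.
Pure rolling means v = ωR; then KE = ½Mv² + ½I(v/R)² = ½(1+k)Mv² = (7/10)Mv².
Setting Mgh = (7/10)Mv² gives v = √(2gh/(1+k)) = √(2·9.81·4.22/1.4) ≈ 7.69 m/s.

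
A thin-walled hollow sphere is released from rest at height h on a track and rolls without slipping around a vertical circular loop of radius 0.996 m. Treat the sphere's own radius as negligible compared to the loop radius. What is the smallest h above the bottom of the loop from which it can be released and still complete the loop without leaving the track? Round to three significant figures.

For this body I = (2/3)MR², i.e. k = I/(MR²) = 2/3.
At the top, contact is just lost when gravity alone supplies the centripetal force: Mg = Mv_top²/r, i.e. v_top² = gr.
With ω = v/R, the kinetic energy at speed v is ½(1+k)Mv² = (5/6)Mv².
Energy conservation from release (height h) to the top (height 2r): Mgh = Mg(2r) + (5/6)M·gr.
Thus h_min = 2r + (1+k)r/2 = r(2 + 1.667/2) = 0.996 × 2.833 ≈ 2.82 m.

h_min ≈ 2.82 m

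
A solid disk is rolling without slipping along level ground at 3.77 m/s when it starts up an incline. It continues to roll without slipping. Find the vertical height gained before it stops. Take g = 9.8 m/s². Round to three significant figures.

The moment of inertia is (1/2)MR², giving k ≡ I/(MR²) = 0.5.
Rolling without slipping gives ω = v/R, so the total kinetic energy is ½Mv² + ½Iω² = ½(1+k)Mv² = (3/4)Mv².
All of this converts to potential energy at the highest point: (3/4)Mv₀² = Mgh.
Thus h = (1+k)v₀²/(2g) = 1.5 × 3.77² / (2 × 9.8) ≈ 1.09 m.

h ≈ 1.09 m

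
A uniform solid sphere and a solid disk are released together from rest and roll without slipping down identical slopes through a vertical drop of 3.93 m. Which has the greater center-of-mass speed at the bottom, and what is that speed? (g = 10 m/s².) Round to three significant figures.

the uniform solid sphere, at v ≈ 7.49 m/s

For rolling without slipping, Mgh = ½(1+k)Mv² where k = I/(MR²), so v = √(2gh/(1+k)).
Uniform solid sphere: k = 0.4, giving v = √(2×10×3.93/1.4) = 7.493 m/s.
Solid disk: k = 0.5, giving v = √(2×10×3.93/1.5) = 7.239 m/s.
The smaller k wins: the uniform solid sphere, at ≈ 7.49 m/s.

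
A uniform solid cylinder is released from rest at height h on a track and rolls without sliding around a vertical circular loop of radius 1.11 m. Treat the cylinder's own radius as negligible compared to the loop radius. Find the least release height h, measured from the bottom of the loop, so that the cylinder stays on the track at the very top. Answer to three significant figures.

h_min ≈ 3.05 m

Here I = (1/2)MR², so the shape factor k = I/(MR²) = 0.5.
At the top of the loop, the minimum-contact condition is Mg = Mv_top²/r, so v_top² = gr.
With ω = v/R, the kinetic energy at speed v is ½(1+k)Mv² = (3/4)Mv².
Energy conservation from release (height h) to the top (height 2r): Mgh = Mg(2r) + (3/4)M·gr.
Thus h_min = 2r + (1+k)r/2 = r(2 + 1.5/2) = 1.11 × 2.75 ≈ 3.05 m.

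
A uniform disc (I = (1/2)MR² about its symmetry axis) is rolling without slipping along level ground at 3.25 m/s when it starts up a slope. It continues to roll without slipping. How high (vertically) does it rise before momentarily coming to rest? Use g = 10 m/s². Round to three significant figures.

h ≈ 0.792 m

Here I = (1/2)MR², so the shape factor k = I/(MR²) = 0.5.
Rolling without slipping gives ω = v/R, so the total kinetic energy is ½Mv² + ½Iω² = ½(1+k)Mv² = (3/4)Mv².
At the top the kinetic energy is zero, so (3/4)Mv₀² = Mgh.
Thus h = (1+k)v₀²/(2g) = 1.5 × 3.25² / (2 × 10) ≈ 0.792 m.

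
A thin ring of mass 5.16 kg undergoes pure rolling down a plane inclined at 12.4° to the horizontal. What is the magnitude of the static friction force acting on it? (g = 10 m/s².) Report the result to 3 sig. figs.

f ≈ 5.54 N

Here I = MR², so the shape factor k = I/(MR²) = 1.
Along the incline Mg sinθ − f = Ma, and torque about the center fR = Iα = kMR²(a/R) gives f = kMa.
Combining, a = g sinθ/(1+k) and f = kMa = kMg sinθ/(1+k).
f = 1 × 5.16 × 10 × sin12.4° / 2 ≈ 5.54 N.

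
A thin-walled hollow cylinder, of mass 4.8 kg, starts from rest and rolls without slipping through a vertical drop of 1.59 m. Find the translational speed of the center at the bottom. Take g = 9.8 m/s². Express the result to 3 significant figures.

v ≈ 3.95 m/s

For this body I = MR², i.e. k = I/(MR²) = 1.
Since it rolls without slipping, ω = v/R and KE = ½Mv² + ½Iω² = ½(1+k)Mv² = Mv².
Energy conservation: Mgh = Mv², so v = √(2gh/(1+k)) = √(2 × 9.8 × 1.59 / 2) ≈ 3.95 m/s.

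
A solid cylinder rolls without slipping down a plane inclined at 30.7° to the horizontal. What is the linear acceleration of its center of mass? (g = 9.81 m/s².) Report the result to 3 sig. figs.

For this body I = (1/2)MR², i.e. k = I/(MR²) = 0.5.
Newton's second law down the slope: Mg sinθ − f = Ma. The torque equation fR = Iα (with α = a/R) gives f = kMa.
Eliminating f: Mg sinθ = (1+k)Ma, so a = g sinθ/(1+k) = 9.81 × sin30.7° / 1.5 ≈ 3.34 m/s².

a ≈ 3.34 m/s²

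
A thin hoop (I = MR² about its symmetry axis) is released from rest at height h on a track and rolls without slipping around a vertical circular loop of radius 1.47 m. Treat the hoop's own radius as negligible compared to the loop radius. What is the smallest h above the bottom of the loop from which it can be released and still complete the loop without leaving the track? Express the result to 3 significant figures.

h_min ≈ 4.41 m

The moment of inertia is MR², giving k ≡ I/(MR²) = 1.
At the top, contact is just lost when gravity alone supplies the centripetal force: Mg = Mv_top²/r, i.e. v_top² = gr.
With ω = v/R, the kinetic energy at speed v is ½(1+k)Mv² = Mv².
Energy conservation from release (height h) to the top (height 2r): Mgh = Mg(2r) + M·gr.
Thus h_min = 2r + (1+k)r/2 = r(2 + 2/2) = 1.47 × 3 ≈ 4.41 m.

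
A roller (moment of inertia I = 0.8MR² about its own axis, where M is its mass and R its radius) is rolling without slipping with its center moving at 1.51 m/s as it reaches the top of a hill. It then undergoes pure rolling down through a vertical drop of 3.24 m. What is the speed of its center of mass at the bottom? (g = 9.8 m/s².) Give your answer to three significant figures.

Here I = 0.8MR², so the shape factor k = I/(MR²) = 0.8.
Since it rolls without slipping, ω = v/R and KE = ½Mv² + ½Iω² = ½(1+k)Mv² = (9/10)Mv².
Energy conservation: (9/10)Mv₀² + Mgh = (9/10)Mv², so v² = v₀² + 2gh/(1+k).
v = √(1.51² + 2×9.8×3.24/1.8) = √37.56 ≈ 6.13 m/s.

v ≈ 6.13 m/s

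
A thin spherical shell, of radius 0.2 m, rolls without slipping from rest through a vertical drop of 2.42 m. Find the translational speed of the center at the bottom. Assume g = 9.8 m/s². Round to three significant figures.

v ≈ 5.33 m/s

For this body I = (2/3)MR², i.e. k = I/(MR²) = 2/3.
Rolling without slipping gives ω = v/R, so the total kinetic energy is ½Mv² + ½Iω² = ½(1+k)Mv² = (5/6)Mv².
Energy conservation: Mgh = (5/6)Mv², so v = √(2gh/(1+k)) = √(2 × 9.8 × 2.42 / 1.667) ≈ 5.33 m/s.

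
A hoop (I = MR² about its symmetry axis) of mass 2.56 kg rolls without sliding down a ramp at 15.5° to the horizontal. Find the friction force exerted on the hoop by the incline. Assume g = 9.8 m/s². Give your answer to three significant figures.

The moment of inertia is MR², giving k ≡ I/(MR²) = 1.
Along the incline Mg sinθ − f = Ma, and torque about the center fR = Iα = kMR²(a/R) gives f = kMa.
Combining, a = g sinθ/(1+k) and f = kMa = kMg sinθ/(1+k).
f = 1 × 2.56 × 9.8 × sin15.5° / 2 ≈ 3.35 N.

f ≈ 3.35 N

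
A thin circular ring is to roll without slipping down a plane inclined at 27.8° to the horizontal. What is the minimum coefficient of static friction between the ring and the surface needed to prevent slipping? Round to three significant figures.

With I = MR², the ratio k = I/(MR²) is 1.
Translational: Mg sinθ − f = Ma. Rotational about the CM: fR = Iα = kMRa, so f = kMa.
These give a = g sinθ/(1+k) and the required friction f = kMg sinθ/(1+k).
With N = Mg cosθ, the no-slip condition f ≤ μN gives μ_min = f/N = k tanθ/(1+k).
μ_min = 1 × tan27.8° / 2 ≈ 0.264.

μ_min ≈ 0.264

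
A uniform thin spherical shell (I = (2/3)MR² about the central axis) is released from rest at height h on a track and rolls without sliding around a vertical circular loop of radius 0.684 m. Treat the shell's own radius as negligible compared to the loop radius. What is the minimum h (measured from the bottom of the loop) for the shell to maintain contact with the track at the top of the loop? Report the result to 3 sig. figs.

The moment of inertia is (2/3)MR², giving k ≡ I/(MR²) = 2/3.
At the top, contact is just lost when gravity alone supplies the centripetal force: Mg = Mv_top²/r, i.e. v_top² = gr.
With ω = v/R, the kinetic energy at speed v is ½(1+k)Mv² = (5/6)Mv².
Energy conservation from release (height h) to the top (height 2r): Mgh = Mg(2r) + (5/6)M·gr.
Thus h_min = 2r + (1+k)r/2 = r(2 + 1.667/2) = 0.684 × 2.833 ≈ 1.94 m.

h_min ≈ 1.94 m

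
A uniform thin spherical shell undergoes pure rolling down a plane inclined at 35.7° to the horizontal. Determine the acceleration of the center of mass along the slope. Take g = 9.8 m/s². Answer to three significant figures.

Here I = (2/3)MR², so the shape factor k = I/(MR²) = 2/3.
Translational: Mg sinθ − f = Ma. Rotational about the CM: fR = Iα = kMRa, so f = kMa.
Eliminating f: Mg sinθ = (1+k)Ma, so a = g sinθ/(1+k) = 9.8 × sin35.7° / 1.667 ≈ 3.43 m/s².

a ≈ 3.43 m/s²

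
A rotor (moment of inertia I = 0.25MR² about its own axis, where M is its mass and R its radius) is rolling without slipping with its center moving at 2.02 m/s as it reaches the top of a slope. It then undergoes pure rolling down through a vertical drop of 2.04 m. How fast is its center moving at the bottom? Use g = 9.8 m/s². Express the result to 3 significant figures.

v ≈ 6.01 m/s

The moment of inertia is 0.25MR², giving k ≡ I/(MR²) = 0.25.
Rolling without slipping gives ω = v/R, so the total kinetic energy is ½Mv² + ½Iω² = ½(1+k)Mv² = (5/8)Mv².
Conserving energy between top and bottom: (5/8)Mv² = (5/8)Mv₀² + Mgh, hence v² = v₀² + 2gh/(1+k).
v = √(2.02² + 2×9.8×2.04/1.25) = √36.07 ≈ 6.01 m/s.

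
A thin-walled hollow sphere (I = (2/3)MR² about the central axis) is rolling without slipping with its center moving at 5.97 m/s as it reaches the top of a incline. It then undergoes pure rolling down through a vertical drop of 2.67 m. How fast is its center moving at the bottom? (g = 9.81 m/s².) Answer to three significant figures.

v ≈ 8.19 m/s

For this body I = (2/3)MR², i.e. k = I/(MR²) = 2/3.
Pure rolling means v = ωR; then KE = ½Mv² + ½I(v/R)² = ½(1+k)Mv² = (5/6)Mv².
Energy conservation: (5/6)Mv₀² + Mgh = (5/6)Mv², so v² = v₀² + 2gh/(1+k).
v = √(5.97² + 2×9.81×2.67/1.667) = √67.07 ≈ 8.19 m/s.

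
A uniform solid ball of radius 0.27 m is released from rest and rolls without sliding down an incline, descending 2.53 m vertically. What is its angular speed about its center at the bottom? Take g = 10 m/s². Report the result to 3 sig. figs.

Here I = (2/5)MR², so the shape factor k = I/(MR²) = 0.4.
The rolling condition ω = v/R makes the rotational term ½I(v/R)² = ½kMv², so KE_total = ½(1+k)Mv² = (7/10)Mv².
Energy conservation Mgh = ½(1+k)Mv² gives v = √(2gh/(1+k)) = √(2 × 10 × 2.53 / 1.4) = 6.012 m/s.
Then ω = v/R = 6.012 / 0.27 ≈ 22.3 rad/s.

ω ≈ 22.3 rad/s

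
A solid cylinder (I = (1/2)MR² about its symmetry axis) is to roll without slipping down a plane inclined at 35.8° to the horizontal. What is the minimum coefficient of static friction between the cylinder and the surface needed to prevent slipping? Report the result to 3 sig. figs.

The moment of inertia is (1/2)MR², giving k ≡ I/(MR²) = 0.5.
Translational: Mg sinθ − f = Ma. Rotational about the CM: fR = Iα = kMRa, so f = kMa.
These give a = g sinθ/(1+k) and the required friction f = kMg sinθ/(1+k).
With N = Mg cosθ, the no-slip condition f ≤ μN gives μ_min = f/N = k tanθ/(1+k).
μ_min = 0.5 × tan35.8° / 1.5 ≈ 0.240.

μ_min ≈ 0.240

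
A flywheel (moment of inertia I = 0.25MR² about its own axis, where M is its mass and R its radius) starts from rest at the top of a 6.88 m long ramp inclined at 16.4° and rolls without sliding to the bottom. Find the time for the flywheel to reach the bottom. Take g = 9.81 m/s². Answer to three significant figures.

Here I = 0.25MR², so the shape factor k = I/(MR²) = 0.25.
Along the incline Mg sinθ − f = Ma, and torque about the center fR = Iα = kMR²(a/R) gives f = kMa.
Hence a = g sinθ/(1+k) = 9.81×sin16.4°/1.25 = 2.216 m/s².
With constant a from rest, t = √(2L/a) = √(2·6.88/2.216) ≈ 2.49 s.

t ≈ 2.49 s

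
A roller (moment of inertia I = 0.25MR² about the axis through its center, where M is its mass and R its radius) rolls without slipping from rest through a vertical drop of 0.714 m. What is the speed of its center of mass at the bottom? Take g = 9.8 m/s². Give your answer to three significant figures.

Here I = 0.25MR², so the shape factor k = I/(MR²) = 0.25.
Pure rolling means v = ωR; then KE = ½Mv² + ½I(v/R)² = ½(1+k)Mv² = (5/8)Mv².
Setting Mgh = (5/8)Mv² gives v = √(2gh/(1+k)) = √(2·9.8·0.714/1.25) ≈ 3.35 m/s.

v ≈ 3.35 m/s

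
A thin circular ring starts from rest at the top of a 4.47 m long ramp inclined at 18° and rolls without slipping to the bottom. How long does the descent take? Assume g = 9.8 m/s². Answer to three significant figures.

With I = MR², the ratio k = I/(MR²) is 1.
Newton's second law down the slope: Mg sinθ − f = Ma. The torque equation fR = Iα (with α = a/R) gives f = kMa.
Hence a = g sinθ/(1+k) = 9.8×sin18°/2 = 1.514 m/s².
With constant a from rest, t = √(2L/a) = √(2·4.47/1.514) ≈ 2.43 s.

t ≈ 2.43 s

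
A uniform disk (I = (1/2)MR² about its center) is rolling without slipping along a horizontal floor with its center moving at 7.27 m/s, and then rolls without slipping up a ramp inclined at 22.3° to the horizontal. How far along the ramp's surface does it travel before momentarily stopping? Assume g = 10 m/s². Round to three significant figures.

Here I = (1/2)MR², so the shape factor k = I/(MR²) = 0.5.
The rolling condition ω = v/R makes the rotational term ½I(v/R)² = ½kMv², so KE_total = ½(1+k)Mv² = (3/4)Mv².
Setting this equal to Mgh gives the vertical rise h = (1+k)v₀²/(2g) = 1.5×7.27²/(2×10) = 3.964 m.
Along the incline, d = h/sinθ = 3.964/sin22.3° ≈ 10.4 m.

d ≈ 10.4 m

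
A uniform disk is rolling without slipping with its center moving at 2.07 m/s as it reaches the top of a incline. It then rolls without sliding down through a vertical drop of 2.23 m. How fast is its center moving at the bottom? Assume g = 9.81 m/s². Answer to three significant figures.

The moment of inertia is (1/2)MR², giving k ≡ I/(MR²) = 0.5.
The rolling condition ω = v/R makes the rotational term ½I(v/R)² = ½kMv², so KE_total = ½(1+k)Mv² = (3/4)Mv².
Conserving energy between top and bottom: (3/4)Mv² = (3/4)Mv₀² + Mgh, hence v² = v₀² + 2gh/(1+k).
v = √(2.07² + 2×9.81×2.23/1.5) = √33.45 ≈ 5.78 m/s.

v ≈ 5.78 m/s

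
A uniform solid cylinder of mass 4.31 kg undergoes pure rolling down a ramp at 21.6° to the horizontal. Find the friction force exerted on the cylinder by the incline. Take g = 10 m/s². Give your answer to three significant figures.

With I = (1/2)MR², the ratio k = I/(MR²) is 0.5.
Along the incline Mg sinθ − f = Ma, and torque about the center fR = Iα = kMR²(a/R) gives f = kMa.
Combining, a = g sinθ/(1+k) and f = kMa = kMg sinθ/(1+k).
f = 0.5 × 4.31 × 10 × sin21.6° / 1.5 ≈ 5.29 N.

f ≈ 5.29 N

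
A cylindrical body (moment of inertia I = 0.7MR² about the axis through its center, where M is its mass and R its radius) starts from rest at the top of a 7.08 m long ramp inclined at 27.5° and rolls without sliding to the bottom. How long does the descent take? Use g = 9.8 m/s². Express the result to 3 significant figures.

t ≈ 2.31 s

The moment of inertia is 0.7MR², giving k ≡ I/(MR²) = 0.7.
Translational: Mg sinθ − f = Ma. Rotational about the CM: fR = Iα = kMRa, so f = kMa.
Hence a = g sinθ/(1+k) = 9.8×sin27.5°/1.7 = 2.662 m/s².
Starting from rest, L = ½at², so t = √(2L/a) = √(2×7.08/2.662) ≈ 2.31 s.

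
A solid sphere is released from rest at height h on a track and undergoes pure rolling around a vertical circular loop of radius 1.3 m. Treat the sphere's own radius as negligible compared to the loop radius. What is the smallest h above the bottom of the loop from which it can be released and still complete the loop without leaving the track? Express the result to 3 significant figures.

For this body I = (2/5)MR², i.e. k = I/(MR²) = 0.4.
At the top, contact is just lost when gravity alone supplies the centripetal force: Mg = Mv_top²/r, i.e. v_top² = gr.
With ω = v/R, the kinetic energy at speed v is ½(1+k)Mv² = (7/10)Mv².
Energy conservation from release (height h) to the top (height 2r): Mgh = Mg(2r) + (7/10)M·gr.
Thus h_min = 2r + (1+k)r/2 = r(2 + 1.4/2) = 1.3 × 2.7 ≈ 3.51 m.

h_min ≈ 3.51 m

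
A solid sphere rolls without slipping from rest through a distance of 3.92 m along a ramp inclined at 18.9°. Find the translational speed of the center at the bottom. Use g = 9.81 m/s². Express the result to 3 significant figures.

For this body I = (2/5)MR², i.e. k = I/(MR²) = 0.4.
Since it rolls without slipping, ω = v/R and KE = ½Mv² + ½Iω² = ½(1+k)Mv² = (7/10)Mv².
The vertical drop is h = L sinθ = 3.92 × sin18.9° = 1.27 m.
Setting Mgh = (7/10)Mv² gives v = √(2gh/(1+k)) = √(2·9.81·1.27/1.4) ≈ 4.22 m/s.

v ≈ 4.22 m/s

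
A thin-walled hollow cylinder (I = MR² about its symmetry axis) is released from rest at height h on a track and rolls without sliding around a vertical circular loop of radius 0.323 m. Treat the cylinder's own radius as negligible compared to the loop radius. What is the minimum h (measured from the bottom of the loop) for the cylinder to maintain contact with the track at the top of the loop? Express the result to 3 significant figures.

For this body I = MR², i.e. k = I/(MR²) = 1.
At the top, contact is just lost when gravity alone supplies the centripetal force: Mg = Mv_top²/r, i.e. v_top² = gr.
With ω = v/R, the kinetic energy at speed v is ½(1+k)Mv² = Mv².
Energy conservation from release (height h) to the top (height 2r): Mgh = Mg(2r) + M·gr.
Thus h_min = 2r + (1+k)r/2 = r(2 + 2/2) = 0.323 × 3 ≈ 0.969 m.

h_min ≈ 0.969 m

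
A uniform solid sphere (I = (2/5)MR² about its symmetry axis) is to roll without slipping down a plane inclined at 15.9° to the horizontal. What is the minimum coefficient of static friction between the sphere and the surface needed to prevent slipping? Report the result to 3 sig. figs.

With I = (2/5)MR², the ratio k = I/(MR²) is 0.4.
Newton's second law down the slope: Mg sinθ − f = Ma. The torque equation fR = Iα (with α = a/R) gives f = kMa.
These give a = g sinθ/(1+k) and the required friction f = kMg sinθ/(1+k).
With N = Mg cosθ, the no-slip condition f ≤ μN gives μ_min = f/N = k tanθ/(1+k).
μ_min = 0.4 × tan15.9° / 1.4 ≈ 0.0814.

μ_min ≈ 0.0814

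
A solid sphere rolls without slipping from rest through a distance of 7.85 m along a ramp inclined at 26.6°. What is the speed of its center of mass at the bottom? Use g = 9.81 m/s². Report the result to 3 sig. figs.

Here I = (2/5)MR², so the shape factor k = I/(MR²) = 0.4.
Rolling without slipping gives ω = v/R, so the total kinetic energy is ½Mv² + ½Iω² = ½(1+k)Mv² = (7/10)Mv².
The vertical drop is h = L sinθ = 7.85 × sin26.6° = 3.515 m.
Energy conservation: Mgh = (7/10)Mv², so v = √(2gh/(1+k)) = √(2 × 9.81 × 3.515 / 1.4) ≈ 7.02 m/s.

v ≈ 7.02 m/s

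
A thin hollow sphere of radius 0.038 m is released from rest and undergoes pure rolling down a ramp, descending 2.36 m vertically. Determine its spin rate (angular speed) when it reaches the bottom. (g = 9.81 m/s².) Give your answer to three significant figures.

The moment of inertia is (2/3)MR², giving k ≡ I/(MR²) = 2/3.
Pure rolling means v = ωR; then KE = ½Mv² + ½I(v/R)² = ½(1+k)Mv² = (5/6)Mv².
Energy conservation Mgh = ½(1+k)Mv² gives v = √(2gh/(1+k)) = √(2 × 9.81 × 2.36 / 1.667) = 5.271 m/s.
Then ω = v/R = 5.271 / 0.038 ≈ 139 rad/s.

ω ≈ 139 rad/s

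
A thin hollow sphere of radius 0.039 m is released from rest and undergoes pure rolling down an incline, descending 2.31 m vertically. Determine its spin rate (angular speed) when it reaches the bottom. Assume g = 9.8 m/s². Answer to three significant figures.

ω ≈ 134 rad/s

Here I = (2/3)MR², so the shape factor k = I/(MR²) = 2/3.
Since it rolls without slipping, ω = v/R and KE = ½Mv² + ½Iω² = ½(1+k)Mv² = (5/6)Mv².
Energy conservation Mgh = ½(1+k)Mv² gives v = √(2gh/(1+k)) = √(2 × 9.8 × 2.31 / 1.667) = 5.212 m/s.
Then ω = v/R = 5.212 / 0.039 ≈ 134 rad/s.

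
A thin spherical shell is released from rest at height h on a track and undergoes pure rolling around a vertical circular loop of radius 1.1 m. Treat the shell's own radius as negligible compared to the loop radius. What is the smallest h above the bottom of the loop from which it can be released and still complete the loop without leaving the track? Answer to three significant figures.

h_min ≈ 3.12 m

Here I = (2/3)MR², so the shape factor k = I/(MR²) = 2/3.
At the top of the loop, the minimum-contact condition is Mg = Mv_top²/r, so v_top² = gr.
With ω = v/R, the kinetic energy at speed v is ½(1+k)Mv² = (5/6)Mv².
Energy conservation from release (height h) to the top (height 2r): Mgh = Mg(2r) + (5/6)M·gr.
Thus h_min = 2r + (1+k)r/2 = r(2 + 1.667/2) = 1.1 × 2.833 ≈ 3.12 m.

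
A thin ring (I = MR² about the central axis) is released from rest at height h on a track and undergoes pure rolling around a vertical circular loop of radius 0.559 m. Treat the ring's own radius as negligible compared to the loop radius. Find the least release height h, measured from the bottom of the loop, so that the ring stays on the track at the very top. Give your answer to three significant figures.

h_min ≈ 1.68 m

For this body I = MR², i.e. k = I/(MR²) = 1.
At the top of the loop, the minimum-contact condition is Mg = Mv_top²/r, so v_top² = gr.
With ω = v/R, the kinetic energy at speed v is ½(1+k)Mv² = Mv².
Energy conservation from release (height h) to the top (height 2r): Mgh = Mg(2r) + M·gr.
Thus h_min = 2r + (1+k)r/2 = r(2 + 2/2) = 0.559 × 3 ≈ 1.68 m.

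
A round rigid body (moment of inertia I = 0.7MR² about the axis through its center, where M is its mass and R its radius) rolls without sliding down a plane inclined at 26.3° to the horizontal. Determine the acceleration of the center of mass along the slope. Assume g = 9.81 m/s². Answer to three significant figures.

With I = 0.7MR², the ratio k = I/(MR²) is 0.7.
Along the incline Mg sinθ − f = Ma, and torque about the center fR = Iα = kMR²(a/R) gives f = kMa.
Eliminating f: Mg sinθ = (1+k)Ma, so a = g sinθ/(1+k) = 9.81 × sin26.3° / 1.7 ≈ 2.56 m/s².

a ≈ 2.56 m/s²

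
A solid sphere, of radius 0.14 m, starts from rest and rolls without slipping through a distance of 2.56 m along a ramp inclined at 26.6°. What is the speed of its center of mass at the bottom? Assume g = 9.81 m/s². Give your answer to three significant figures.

Here I = (2/5)MR², so the shape factor k = I/(MR²) = 0.4.
Pure rolling means v = ωR; then KE = ½Mv² + ½I(v/R)² = ½(1+k)Mv² = (7/10)Mv².
The vertical drop is h = L sinθ = 2.56 × sin26.6° = 1.146 m.
Setting Mgh = (7/10)Mv² gives v = √(2gh/(1+k)) = √(2·9.81·1.146/1.4) ≈ 4.01 m/s.

v ≈ 4.01 m/s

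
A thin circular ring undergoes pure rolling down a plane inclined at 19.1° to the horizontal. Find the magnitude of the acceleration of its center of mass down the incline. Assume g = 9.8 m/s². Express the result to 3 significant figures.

a ≈ 1.60 m/s²

With I = MR², the ratio k = I/(MR²) is 1.
Newton's second law down the slope: Mg sinθ − f = Ma. The torque equation fR = Iα (with α = a/R) gives f = kMa.
Eliminating f: Mg sinθ = (1+k)Ma, so a = g sinθ/(1+k) = 9.8 × sin19.1° / 2 ≈ 1.60 m/s².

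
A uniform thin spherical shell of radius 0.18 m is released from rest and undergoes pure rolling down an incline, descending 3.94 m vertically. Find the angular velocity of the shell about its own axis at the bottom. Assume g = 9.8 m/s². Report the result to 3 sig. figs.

ω ≈ 37.8 rad/s

The moment of inertia is (2/3)MR², giving k ≡ I/(MR²) = 2/3.
The rolling condition ω = v/R makes the rotational term ½I(v/R)² = ½kMv², so KE_total = ½(1+k)Mv² = (5/6)Mv².
Energy conservation Mgh = ½(1+k)Mv² gives v = √(2gh/(1+k)) = √(2 × 9.8 × 3.94 / 1.667) = 6.807 m/s.
Then ω = v/R = 6.807 / 0.18 ≈ 37.8 rad/s.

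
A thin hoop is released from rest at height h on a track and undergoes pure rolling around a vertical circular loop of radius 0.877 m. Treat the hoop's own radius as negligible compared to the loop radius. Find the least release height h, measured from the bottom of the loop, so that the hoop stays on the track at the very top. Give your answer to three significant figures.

h_min ≈ 2.63 m

Here I = MR², so the shape factor k = I/(MR²) = 1.
At the top of the loop, the minimum-contact condition is Mg = Mv_top²/r, so v_top² = gr.
With ω = v/R, the kinetic energy at speed v is ½(1+k)Mv² = Mv².
Energy conservation from release (height h) to the top (height 2r): Mgh = Mg(2r) + M·gr.
Thus h_min = 2r + (1+k)r/2 = r(2 + 2/2) = 0.877 × 3 ≈ 2.63 m.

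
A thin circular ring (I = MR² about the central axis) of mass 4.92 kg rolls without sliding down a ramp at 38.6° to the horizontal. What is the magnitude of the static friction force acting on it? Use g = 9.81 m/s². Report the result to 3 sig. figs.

For this body I = MR², i.e. k = I/(MR²) = 1.
Translational: Mg sinθ − f = Ma. Rotational about the CM: fR = Iα = kMRa, so f = kMa.
Combining, a = g sinθ/(1+k) and f = kMa = kMg sinθ/(1+k).
f = 1 × 4.92 × 9.81 × sin38.6° / 2 ≈ 15.1 N.

f ≈ 15.1 N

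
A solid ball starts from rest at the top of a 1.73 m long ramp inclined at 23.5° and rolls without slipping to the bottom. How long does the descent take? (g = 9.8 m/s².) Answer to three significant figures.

t ≈ 1.11 s

Here I = (2/5)MR², so the shape factor k = I/(MR²) = 0.4.
Newton's second law down the slope: Mg sinθ − f = Ma. The torque equation fR = Iα (with α = a/R) gives f = kMa.
Hence a = g sinθ/(1+k) = 9.8×sin23.5°/1.4 = 2.791 m/s².
Starting from rest, L = ½at², so t = √(2L/a) = √(2×1.73/2.791) ≈ 1.11 s.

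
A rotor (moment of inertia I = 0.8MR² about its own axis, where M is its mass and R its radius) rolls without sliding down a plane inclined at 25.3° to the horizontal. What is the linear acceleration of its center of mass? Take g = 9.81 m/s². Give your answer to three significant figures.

For this body I = 0.8MR², i.e. k = I/(MR²) = 0.8.
Translational: Mg sinθ − f = Ma. Rotational about the CM: fR = Iα = kMRa, so f = kMa.
Eliminating f: Mg sinθ = (1+k)Ma, so a = g sinθ/(1+k) = 9.81 × sin25.3° / 1.8 ≈ 2.33 m/s².

a ≈ 2.33 m/s²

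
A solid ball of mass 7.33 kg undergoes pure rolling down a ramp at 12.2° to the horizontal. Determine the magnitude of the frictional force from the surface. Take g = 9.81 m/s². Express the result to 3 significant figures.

f ≈ 4.34 N

With I = (2/5)MR², the ratio k = I/(MR²) is 0.4.
Newton's second law down the slope: Mg sinθ − f = Ma. The torque equation fR = Iα (with α = a/R) gives f = kMa.
Combining, a = g sinθ/(1+k) and f = kMa = kMg sinθ/(1+k).
f = 0.4 × 7.33 × 9.81 × sin12.2° / 1.4 ≈ 4.34 N.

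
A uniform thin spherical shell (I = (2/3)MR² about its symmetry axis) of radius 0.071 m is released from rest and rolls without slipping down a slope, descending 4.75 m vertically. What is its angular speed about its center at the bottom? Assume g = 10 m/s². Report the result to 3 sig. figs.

ω ≈ 106 rad/s

With I = (2/3)MR², the ratio k = I/(MR²) is 2/3.
Rolling without slipping gives ω = v/R, so the total kinetic energy is ½Mv² + ½Iω² = ½(1+k)Mv² = (5/6)Mv².
Energy conservation Mgh = ½(1+k)Mv² gives v = √(2gh/(1+k)) = √(2 × 10 × 4.75 / 1.667) = 7.55 m/s.
The angular speed follows from ω = v/R = 7.55/0.071 ≈ 106 rad/s.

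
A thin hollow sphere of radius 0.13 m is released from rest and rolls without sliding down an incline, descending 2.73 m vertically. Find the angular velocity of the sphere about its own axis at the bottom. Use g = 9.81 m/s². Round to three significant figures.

ω ≈ 43.6 rad/s

The moment of inertia is (2/3)MR², giving k ≡ I/(MR²) = 2/3.
Pure rolling means v = ωR; then KE = ½Mv² + ½I(v/R)² = ½(1+k)Mv² = (5/6)Mv².
Energy conservation Mgh = ½(1+k)Mv² gives v = √(2gh/(1+k)) = √(2 × 9.81 × 2.73 / 1.667) = 5.669 m/s.
The angular speed follows from ω = v/R = 5.669/0.13 ≈ 43.6 rad/s.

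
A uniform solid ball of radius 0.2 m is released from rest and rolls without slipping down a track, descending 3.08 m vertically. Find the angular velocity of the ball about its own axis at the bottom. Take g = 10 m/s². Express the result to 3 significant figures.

The moment of inertia is (2/5)MR², giving k ≡ I/(MR²) = 0.4.
Pure rolling means v = ωR; then KE = ½Mv² + ½I(v/R)² = ½(1+k)Mv² = (7/10)Mv².
Energy conservation Mgh = ½(1+k)Mv² gives v = √(2gh/(1+k)) = √(2 × 10 × 3.08 / 1.4) = 6.633 m/s.
The angular speed follows from ω = v/R = 6.633/0.2 ≈ 33.2 rad/s.

ω ≈ 33.2 rad/s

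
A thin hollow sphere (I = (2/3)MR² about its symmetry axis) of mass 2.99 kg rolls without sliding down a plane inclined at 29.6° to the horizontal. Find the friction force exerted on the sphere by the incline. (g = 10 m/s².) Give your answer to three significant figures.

f ≈ 5.91 N

For this body I = (2/3)MR², i.e. k = I/(MR²) = 2/3.
Newton's second law down the slope: Mg sinθ − f = Ma. The torque equation fR = Iα (with α = a/R) gives f = kMa.
Combining, a = g sinθ/(1+k) and f = kMa = kMg sinθ/(1+k).
f = (2/3) × 2.99 × 10 × sin29.6° / 1.667 ≈ 5.91 N.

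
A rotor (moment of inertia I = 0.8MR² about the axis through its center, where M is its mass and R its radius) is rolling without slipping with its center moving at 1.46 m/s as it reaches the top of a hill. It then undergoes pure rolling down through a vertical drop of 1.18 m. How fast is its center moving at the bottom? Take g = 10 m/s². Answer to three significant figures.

The moment of inertia is 0.8MR², giving k ≡ I/(MR²) = 0.8.
Since it rolls without slipping, ω = v/R and KE = ½Mv² + ½Iω² = ½(1+k)Mv² = (9/10)Mv².
Energy conservation: (9/10)Mv₀² + Mgh = (9/10)Mv², so v² = v₀² + 2gh/(1+k).
v = √(1.46² + 2×10×1.18/1.8) = √15.24 ≈ 3.90 m/s.

v ≈ 3.90 m/s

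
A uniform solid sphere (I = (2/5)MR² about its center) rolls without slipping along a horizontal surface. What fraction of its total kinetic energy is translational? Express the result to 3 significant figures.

fraction ≈ 0.714

Here I = (2/5)MR², so the shape factor k = I/(MR²) = 0.4.
With ω = v/R, KE_trans = ½Mv² and KE_rot = ½Iω² = ½kMv², so KE_total = ½(1+k)Mv².
The translational fraction is therefore 1/(1+k) = 1/1.4 ≈ 0.714.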